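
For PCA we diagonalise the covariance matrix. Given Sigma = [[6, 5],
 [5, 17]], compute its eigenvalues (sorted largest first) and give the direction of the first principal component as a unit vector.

Step 1 — characteristic polynomial of 2×2 Sigma:
  det(Sigma - λI) = λ² - trace · λ + det = 0.
  trace = 6 + 17 = 23, det = 6·17 - (5)² = 77.
Step 2 — discriminant:
  Δ = trace² - 4·det = 529 - 308 = 221.
Step 3 — eigenvalues:
  λ = (trace ± √Δ)/2 = (23 ± 14.8661)/2,
  λ_1 = 18.933,  λ_2 = 4.067.

Step 4 — unit eigenvector for λ_1: solve (Sigma - λ_1 I)v = 0. First row:
  (6 - 18.933)·v_x + (5)·v_y = 0, i.e. (-12.933)·v_x + (5)·v_y = 0,
  so v ∝ (b, λ_1 - a) = (5, 12.933) = u.
  ||u|| = √((5)² + (12.933)²) = √(192.2634) ≈ 13.8659,
  v_1 = u/||u|| ≈ (0.3606, 0.9327) (||v_1|| = 1).

λ_1 = 18.933,  λ_2 = 4.067;  v_1 ≈ (0.3606, 0.9327)


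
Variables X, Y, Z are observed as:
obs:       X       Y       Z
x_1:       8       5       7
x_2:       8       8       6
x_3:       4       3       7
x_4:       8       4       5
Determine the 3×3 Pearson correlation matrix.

Step 1 — column means:
  mean(X) = (8 + 8 + 4 + 8) / 4 = 28/4 = 7
  mean(Y) = (5 + 8 + 3 + 4) / 4 = 20/4 = 5
  mean(Z) = (7 + 6 + 7 + 5) / 4 = 25/4 = 6.25

Step 2 — sample variances and covariances s[i,j] = (1/(n-1)) · Σ_k (x_{k,i} - mean_i) · (x_{k,j} - mean_j), with n-1 = 3:
  s[X,X] = ((1)·(1) + (1)·(1) + (-3)·(-3) + (1)·(1)) / 3 = 12/3 = 4
  s[X,Y] = ((1)·(0) + (1)·(3) + (-3)·(-2) + (1)·(-1)) / 3 = 8/3 = 2.6667
  s[X,Z] = ((1)·(0.75) + (1)·(-0.25) + (-3)·(0.75) + (1)·(-1.25)) / 3 = -3/3 = -1
  s[Y,Y] = ((0)·(0) + (3)·(3) + (-2)·(-2) + (-1)·(-1)) / 3 = 14/3 = 4.6667
  s[Y,Z] = ((0)·(0.75) + (3)·(-0.25) + (-2)·(0.75) + (-1)·(-1.25)) / 3 = -1/3 = -0.3333
  s[Z,Z] = ((0.75)·(0.75) + (-0.25)·(-0.25) + (0.75)·(0.75) + (-1.25)·(-1.25)) / 3 = 2.75/3 = 0.9167
  Sample standard deviations s_i = √(s[i,i]):
  s(X) = √(4) = 2
  s(Y) = √(4.6667) = 2.1602
  s(Z) = √(0.9167) = 0.9574

Step 3 — r_{ij} = s_{ij} / (s_i · s_j):
  r[X,X] = 1 (diagonal).
  r[X,Y] = 2.6667 / (2 · 2.1602) = 2.6667 / 4.3205 = 0.6172
  r[X,Z] = -1 / (2 · 0.9574) = -1 / 1.9149 = -0.5222
  r[Y,Y] = 1 (diagonal).
  r[Y,Z] = -0.3333 / (2.1602 · 0.9574) = -0.3333 / 2.0683 = -0.1612
  r[Z,Z] = 1 (diagonal).

R is symmetric with unit diagonal. Assembling:

R = [[1, 0.6172, -0.5222],
 [0.6172, 1, -0.1612],
 [-0.5222, -0.1612, 1]]


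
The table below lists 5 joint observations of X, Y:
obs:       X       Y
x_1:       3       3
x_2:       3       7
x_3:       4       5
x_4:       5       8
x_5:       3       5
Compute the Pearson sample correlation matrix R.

Step 1 — column means:
  mean(X) = (3 + 3 + 4 + 5 + 3) / 5 = 18/5 = 3.6
  mean(Y) = (3 + 7 + 5 + 8 + 5) / 5 = 28/5 = 5.6

Step 2 — sample variances and covariances s[i,j] = (1/(n-1)) · Σ_k (x_{k,i} - mean_i) · (x_{k,j} - mean_j), with n-1 = 4:
  s[X,X] = ((-0.6)·(-0.6) + (-0.6)·(-0.6) + (0.4)·(0.4) + (1.4)·(1.4) + (-0.6)·(-0.6)) / 4 = 3.2/4 = 0.8
  s[X,Y] = ((-0.6)·(-2.6) + (-0.6)·(1.4) + (0.4)·(-0.6) + (1.4)·(2.4) + (-0.6)·(-0.6)) / 4 = 4.2/4 = 1.05
  s[Y,Y] = ((-2.6)·(-2.6) + (1.4)·(1.4) + (-0.6)·(-0.6) + (2.4)·(2.4) + (-0.6)·(-0.6)) / 4 = 15.2/4 = 3.8
  Sample standard deviations s_i = √(s[i,i]):
  s(X) = √(0.8) = 0.8944
  s(Y) = √(3.8) = 1.9494

Step 3 — r_{ij} = s_{ij} / (s_i · s_j):
  r[X,X] = 1 (diagonal).
  r[X,Y] = 1.05 / (0.8944 · 1.9494) = 1.05 / 1.7436 = 0.6022
  r[Y,Y] = 1 (diagonal).

R is symmetric with unit diagonal. Assembling:

R = [[1, 0.6022],
 [0.6022, 1]]


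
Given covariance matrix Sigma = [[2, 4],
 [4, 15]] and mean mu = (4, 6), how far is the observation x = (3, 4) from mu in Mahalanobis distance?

Step 1 — centre the observation: (x - mu) = (-1, -2).

Step 2 — invert Sigma. det(Sigma) = 2·15 - (4)² = 14.
  Sigma^{-1} = (1/det) · [[d, -b], [-b, a]] = [[1.0714, -0.2857],
 [-0.2857, 0.1429]].

Step 3 — form the quadratic (x - mu)^T · Sigma^{-1} · (x - mu):
  Sigma^{-1} · (x - mu) = (-0.5, 0).
  (x - mu)^T · [Sigma^{-1} · (x - mu)] = (-1)·(-0.5) + (-2)·(0) = 0.5.

Step 4 — take square root: d = √(0.5) ≈ 0.7071.

d(x, mu) = √(0.5) ≈ 0.7071


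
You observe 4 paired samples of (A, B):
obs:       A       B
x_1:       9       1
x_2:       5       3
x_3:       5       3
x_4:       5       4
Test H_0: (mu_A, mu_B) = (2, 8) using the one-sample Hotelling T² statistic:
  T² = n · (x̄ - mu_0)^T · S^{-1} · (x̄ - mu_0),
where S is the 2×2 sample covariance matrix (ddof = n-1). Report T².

Step 1 — sample mean vector:
  mean(A) = (9 + 5 + 5 + 5) / 4 = 24/4 = 6
  mean(B) = (1 + 3 + 3 + 4) / 4 = 11/4 = 2.75
  x̄ = (6, 2.75),  deviation x̄ - mu_0 = (6, 2.75) - (2, 8) = (4, -5.25).

Step 2 — sample covariance matrix, S[i,j] = (1/(n-1)) · Σ_k (x_{k,i} - mean_i) · (x_{k,j} - mean_j), divisor n-1 = 3:
  S[A,A] = ((3)·(3) + (-1)·(-1) + (-1)·(-1) + (-1)·(-1)) / 3 = 12/3 = 4
  S[A,B] = ((3)·(-1.75) + (-1)·(0.25) + (-1)·(0.25) + (-1)·(1.25)) / 3 = -7/3 = -2.3333
  S[B,B] = ((-1.75)·(-1.75) + (0.25)·(0.25) + (0.25)·(0.25) + (1.25)·(1.25)) / 3 = 4.75/3 = 1.5833
  S = [[4, -2.3333],
 [-2.3333, 1.5833]].

Step 3 — invert S. det(S) = 4·1.5833 - (-2.3333)² = 0.8889.
  S^{-1} = (1/det) · [[d, -b], [-b, a]] = [[1.7812, 2.625],
 [2.625, 4.5]].

Step 4 — quadratic form (x̄ - mu_0)^T · S^{-1} · (x̄ - mu_0):
  S^{-1} · (x̄ - mu_0) = (-6.6562, -13.125),
  (x̄ - mu_0)^T · [...] = (4)·(-6.6562) + (-5.25)·(-13.125) = 42.2812.

Step 5 — scale by n: T² = 4 · 42.2812 = 169.125.

T² ≈ 169.125


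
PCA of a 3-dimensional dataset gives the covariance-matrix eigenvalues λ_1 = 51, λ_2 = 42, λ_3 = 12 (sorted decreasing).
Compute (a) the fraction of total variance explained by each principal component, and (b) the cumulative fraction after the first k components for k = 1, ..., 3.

Step 1 — total variance = trace(Sigma) = Σ λ_i = 51 + 42 + 12 = 105.

Step 2 — fraction explained by component i = λ_i / Σ λ:
  PC1: 51/105 = 0.4857
  PC2: 42/105 = 0.4
  PC3: 12/105 = 0.1143

Step 3 — cumulative fraction after k components = (λ_1 + ... + λ_k) / Σ λ:
  k = 1: 51/105 = 0.4857
  k = 2: (51 + 42)/105 = 93/105 = 0.8857
  k = 3: (51 + 42 + 12)/105 = 105/105 = 1

Summary (fraction, with percent):

explained: PC1 0.4857 (48.57%), PC2 0.4 (40%), PC3 0.1143 (11.43%);  cumulative: 0.4857, 0.8857, 1


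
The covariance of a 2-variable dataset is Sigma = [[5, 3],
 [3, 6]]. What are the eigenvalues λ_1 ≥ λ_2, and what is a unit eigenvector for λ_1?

Step 1 — characteristic polynomial of 2×2 Sigma:
  det(Sigma - λI) = λ² - trace · λ + det = 0.
  trace = 5 + 6 = 11, det = 5·6 - (3)² = 21.
Step 2 — discriminant:
  Δ = trace² - 4·det = 121 - 84 = 37.
Step 3 — eigenvalues:
  λ = (trace ± √Δ)/2 = (11 ± 6.0828)/2,
  λ_1 = 8.5414,  λ_2 = 2.4586.

Step 4 — unit eigenvector for λ_1: solve (Sigma - λ_1 I)v = 0. First row:
  (5 - 8.5414)·v_x + (3)·v_y = 0, i.e. (-3.5414)·v_x + (3)·v_y = 0,
  so v ∝ (b, λ_1 - a) = (3, 3.5414) = u.
  ||u|| = √((3)² + (3.5414)²) = √(21.5414) ≈ 4.6413,
  v_1 = u/||u|| ≈ (0.6464, 0.763) (||v_1|| = 1).

λ_1 = 8.5414,  λ_2 = 2.4586;  v_1 ≈ (0.6464, 0.763)


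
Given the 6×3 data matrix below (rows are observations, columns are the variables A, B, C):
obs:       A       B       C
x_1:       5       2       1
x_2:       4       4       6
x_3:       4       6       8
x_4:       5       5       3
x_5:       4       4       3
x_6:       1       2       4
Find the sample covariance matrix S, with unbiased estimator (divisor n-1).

Step 1 — column means:
  mean(A) = (5 + 4 + 4 + 5 + 4 + 1) / 6 = 23/6 = 3.8333
  mean(B) = (2 + 4 + 6 + 5 + 4 + 2) / 6 = 23/6 = 3.8333
  mean(C) = (1 + 6 + 8 + 3 + 3 + 4) / 6 = 25/6 = 4.1667

Step 2 — sample covariance S[i,j] = (1/(n-1)) · Σ_k (x_{k,i} - mean_i) · (x_{k,j} - mean_j), with n-1 = 5.
  S[A,A] = ((1.1667)·(1.1667) + (0.1667)·(0.1667) + (0.1667)·(0.1667) + (1.1667)·(1.1667) + (0.1667)·(0.1667) + (-2.8333)·(-2.8333)) / 5 = 10.8333/5 = 2.1667
  S[A,B] = ((1.1667)·(-1.8333) + (0.1667)·(0.1667) + (0.1667)·(2.1667) + (1.1667)·(1.1667) + (0.1667)·(0.1667) + (-2.8333)·(-1.8333)) / 5 = 4.8333/5 = 0.9667
  S[A,C] = ((1.1667)·(-3.1667) + (0.1667)·(1.8333) + (0.1667)·(3.8333) + (1.1667)·(-1.1667) + (0.1667)·(-1.1667) + (-2.8333)·(-0.1667)) / 5 = -3.8333/5 = -0.7667
  S[B,B] = ((-1.8333)·(-1.8333) + (0.1667)·(0.1667) + (2.1667)·(2.1667) + (1.1667)·(1.1667) + (0.1667)·(0.1667) + (-1.8333)·(-1.8333)) / 5 = 12.8333/5 = 2.5667
  S[B,C] = ((-1.8333)·(-3.1667) + (0.1667)·(1.8333) + (2.1667)·(3.8333) + (1.1667)·(-1.1667) + (0.1667)·(-1.1667) + (-1.8333)·(-0.1667)) / 5 = 13.1667/5 = 2.6333
  S[C,C] = ((-3.1667)·(-3.1667) + (1.8333)·(1.8333) + (3.8333)·(3.8333) + (-1.1667)·(-1.1667) + (-1.1667)·(-1.1667) + (-0.1667)·(-0.1667)) / 5 = 30.8333/5 = 6.1667

S is symmetric (S[j,i] = S[i,j]). Assembling:

S = [[2.1667, 0.9667, -0.7667],
 [0.9667, 2.5667, 2.6333],
 [-0.7667, 2.6333, 6.1667]]


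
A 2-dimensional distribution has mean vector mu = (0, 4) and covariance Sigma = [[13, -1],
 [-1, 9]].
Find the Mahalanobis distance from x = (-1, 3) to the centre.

Step 1 — centre the observation: (x - mu) = (-1, -1).

Step 2 — invert Sigma. det(Sigma) = 13·9 - (-1)² = 116.
  Sigma^{-1} = (1/det) · [[d, -b], [-b, a]] = [[0.0776, 0.0086],
 [0.0086, 0.1121]].

Step 3 — form the quadratic (x - mu)^T · Sigma^{-1} · (x - mu):
  Sigma^{-1} · (x - mu) = (-0.0862, -0.1207).
  (x - mu)^T · [Sigma^{-1} · (x - mu)] = (-1)·(-0.0862) + (-1)·(-0.1207) = 0.2069.

Step 4 — take square root: d = √(0.2069) ≈ 0.4549.

d(x, mu) = √(0.2069) ≈ 0.4549


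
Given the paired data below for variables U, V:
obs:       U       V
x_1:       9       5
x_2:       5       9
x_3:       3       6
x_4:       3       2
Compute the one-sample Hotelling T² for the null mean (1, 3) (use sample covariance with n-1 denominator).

Step 1 — sample mean vector:
  mean(U) = (9 + 5 + 3 + 3) / 4 = 20/4 = 5
  mean(V) = (5 + 9 + 6 + 2) / 4 = 22/4 = 5.5
  x̄ = (5, 5.5),  deviation x̄ - mu_0 = (5, 5.5) - (1, 3) = (4, 2.5).

Step 2 — sample covariance matrix, S[i,j] = (1/(n-1)) · Σ_k (x_{k,i} - mean_i) · (x_{k,j} - mean_j), divisor n-1 = 3:
  S[U,U] = ((4)·(4) + (0)·(0) + (-2)·(-2) + (-2)·(-2)) / 3 = 24/3 = 8
  S[U,V] = ((4)·(-0.5) + (0)·(3.5) + (-2)·(0.5) + (-2)·(-3.5)) / 3 = 4/3 = 1.3333
  S[V,V] = ((-0.5)·(-0.5) + (3.5)·(3.5) + (0.5)·(0.5) + (-3.5)·(-3.5)) / 3 = 25/3 = 8.3333
  S = [[8, 1.3333],
 [1.3333, 8.3333]].

Step 3 — invert S. det(S) = 8·8.3333 - (1.3333)² = 64.8889.
  S^{-1} = (1/det) · [[d, -b], [-b, a]] = [[0.1284, -0.0205],
 [-0.0205, 0.1233]].

Step 4 — quadratic form (x̄ - mu_0)^T · S^{-1} · (x̄ - mu_0):
  S^{-1} · (x̄ - mu_0) = (0.4623, 0.226),
  (x̄ - mu_0)^T · [...] = (4)·(0.4623) + (2.5)·(0.226) = 2.4144.

Step 5 — scale by n: T² = 4 · 2.4144 = 9.6575.

T² ≈ 9.6575


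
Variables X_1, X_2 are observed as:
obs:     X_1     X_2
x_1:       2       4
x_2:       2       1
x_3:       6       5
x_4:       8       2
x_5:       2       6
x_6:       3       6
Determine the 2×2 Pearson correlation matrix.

Step 1 — column means:
  mean(X_1) = (2 + 2 + 6 + 8 + 2 + 3) / 6 = 23/6 = 3.8333
  mean(X_2) = (4 + 1 + 5 + 2 + 6 + 6) / 6 = 24/6 = 4

Step 2 — sample variances and covariances s[i,j] = (1/(n-1)) · Σ_k (x_{k,i} - mean_i) · (x_{k,j} - mean_j), with n-1 = 5:
  s[X_1,X_1] = ((-1.8333)·(-1.8333) + (-1.8333)·(-1.8333) + (2.1667)·(2.1667) + (4.1667)·(4.1667) + (-1.8333)·(-1.8333) + (-0.8333)·(-0.8333)) / 5 = 32.8333/5 = 6.5667
  s[X_1,X_2] = ((-1.8333)·(0) + (-1.8333)·(-3) + (2.1667)·(1) + (4.1667)·(-2) + (-1.8333)·(2) + (-0.8333)·(2)) / 5 = -6/5 = -1.2
  s[X_2,X_2] = ((0)·(0) + (-3)·(-3) + (1)·(1) + (-2)·(-2) + (2)·(2) + (2)·(2)) / 5 = 22/5 = 4.4
  Sample standard deviations s_i = √(s[i,i]):
  s(X_1) = √(6.5667) = 2.5626
  s(X_2) = √(4.4) = 2.0976

Step 3 — r_{ij} = s_{ij} / (s_i · s_j):
  r[X_1,X_1] = 1 (diagonal).
  r[X_1,X_2] = -1.2 / (2.5626 · 2.0976) = -1.2 / 5.3753 = -0.2232
  r[X_2,X_2] = 1 (diagonal).

R is symmetric with unit diagonal. Assembling:

R = [[1, -0.2232],
 [-0.2232, 1]]


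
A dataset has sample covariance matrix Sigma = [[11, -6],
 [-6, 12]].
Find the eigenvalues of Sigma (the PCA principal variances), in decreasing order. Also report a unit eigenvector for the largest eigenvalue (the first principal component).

Step 1 — characteristic polynomial of 2×2 Sigma:
  det(Sigma - λI) = λ² - trace · λ + det = 0.
  trace = 11 + 12 = 23, det = 11·12 - (-6)² = 96.
Step 2 — discriminant:
  Δ = trace² - 4·det = 529 - 384 = 145.
Step 3 — eigenvalues:
  λ = (trace ± √Δ)/2 = (23 ± 12.0416)/2,
  λ_1 = 17.5208,  λ_2 = 5.4792.

Step 4 — unit eigenvector for λ_1: solve (Sigma - λ_1 I)v = 0. First row:
  (11 - 17.5208)·v_x + (-6)·v_y = 0, i.e. (-6.5208)·v_x + (-6)·v_y = 0,
  so v ∝ (b, λ_1 - a) = (-6, 6.5208); multiply by -1 so the first entry is positive: u = (6, -6.5208).
  ||u|| = √((6)² + (-6.5208)²) = √(78.5208) ≈ 8.8612,
  v_1 = u/||u|| ≈ (0.6771, -0.7359) (||v_1|| = 1).

λ_1 = 17.5208,  λ_2 = 5.4792;  v_1 ≈ (0.6771, -0.7359)


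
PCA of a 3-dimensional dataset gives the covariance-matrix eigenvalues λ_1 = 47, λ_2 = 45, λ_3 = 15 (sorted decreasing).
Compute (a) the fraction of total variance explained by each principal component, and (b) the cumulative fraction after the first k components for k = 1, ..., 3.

Step 1 — total variance = trace(Sigma) = Σ λ_i = 47 + 45 + 15 = 107.

Step 2 — fraction explained by component i = λ_i / Σ λ:
  PC1: 47/107 = 0.4393
  PC2: 45/107 = 0.4206
  PC3: 15/107 = 0.1402

Step 3 — cumulative fraction after k components = (λ_1 + ... + λ_k) / Σ λ:
  k = 1: 47/107 = 0.4393
  k = 2: (47 + 45)/107 = 92/107 = 0.8598
  k = 3: (47 + 45 + 15)/107 = 107/107 = 1

Summary (fraction, with percent):

explained: PC1 0.4393 (43.93%), PC2 0.4206 (42.06%), PC3 0.1402 (14.02%);  cumulative: 0.4393, 0.8598, 1


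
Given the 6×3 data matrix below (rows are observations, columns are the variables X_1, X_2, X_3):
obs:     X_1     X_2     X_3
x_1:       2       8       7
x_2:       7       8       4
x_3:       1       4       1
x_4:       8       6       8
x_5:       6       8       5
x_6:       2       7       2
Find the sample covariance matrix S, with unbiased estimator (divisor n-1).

Step 1 — column means:
  mean(X_1) = (2 + 7 + 1 + 8 + 6 + 2) / 6 = 26/6 = 4.3333
  mean(X_2) = (8 + 8 + 4 + 6 + 8 + 7) / 6 = 41/6 = 6.8333
  mean(X_3) = (7 + 4 + 1 + 8 + 5 + 2) / 6 = 27/6 = 4.5

Step 2 — sample covariance S[i,j] = (1/(n-1)) · Σ_k (x_{k,i} - mean_i) · (x_{k,j} - mean_j), with n-1 = 5.
  S[X_1,X_1] = ((-2.3333)·(-2.3333) + (2.6667)·(2.6667) + (-3.3333)·(-3.3333) + (3.6667)·(3.6667) + (1.6667)·(1.6667) + (-2.3333)·(-2.3333)) / 5 = 45.3333/5 = 9.0667
  S[X_1,X_2] = ((-2.3333)·(1.1667) + (2.6667)·(1.1667) + (-3.3333)·(-2.8333) + (3.6667)·(-0.8333) + (1.6667)·(1.1667) + (-2.3333)·(0.1667)) / 5 = 8.3333/5 = 1.6667
  S[X_1,X_3] = ((-2.3333)·(2.5) + (2.6667)·(-0.5) + (-3.3333)·(-3.5) + (3.6667)·(3.5) + (1.6667)·(0.5) + (-2.3333)·(-2.5)) / 5 = 24/5 = 4.8
  S[X_2,X_2] = ((1.1667)·(1.1667) + (1.1667)·(1.1667) + (-2.8333)·(-2.8333) + (-0.8333)·(-0.8333) + (1.1667)·(1.1667) + (0.1667)·(0.1667)) / 5 = 12.8333/5 = 2.5667
  S[X_2,X_3] = ((1.1667)·(2.5) + (1.1667)·(-0.5) + (-2.8333)·(-3.5) + (-0.8333)·(3.5) + (1.1667)·(0.5) + (0.1667)·(-2.5)) / 5 = 9.5/5 = 1.9
  S[X_3,X_3] = ((2.5)·(2.5) + (-0.5)·(-0.5) + (-3.5)·(-3.5) + (3.5)·(3.5) + (0.5)·(0.5) + (-2.5)·(-2.5)) / 5 = 37.5/5 = 7.5

S is symmetric (S[j,i] = S[i,j]). Assembling:

S = [[9.0667, 1.6667, 4.8],
 [1.6667, 2.5667, 1.9],
 [4.8, 1.9, 7.5]]


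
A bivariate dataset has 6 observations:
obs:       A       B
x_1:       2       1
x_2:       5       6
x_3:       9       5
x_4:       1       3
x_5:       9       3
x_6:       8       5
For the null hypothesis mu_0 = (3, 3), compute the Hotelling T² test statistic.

Step 1 — sample mean vector:
  mean(A) = (2 + 5 + 9 + 1 + 9 + 8) / 6 = 34/6 = 5.6667
  mean(B) = (1 + 6 + 5 + 3 + 3 + 5) / 6 = 23/6 = 3.8333
  x̄ = (5.6667, 3.8333),  deviation x̄ - mu_0 = (5.6667, 3.8333) - (3, 3) = (2.6667, 0.8333).

Step 2 — sample covariance matrix, S[i,j] = (1/(n-1)) · Σ_k (x_{k,i} - mean_i) · (x_{k,j} - mean_j), divisor n-1 = 5:
  S[A,A] = ((-3.6667)·(-3.6667) + (-0.6667)·(-0.6667) + (3.3333)·(3.3333) + (-4.6667)·(-4.6667) + (3.3333)·(3.3333) + (2.3333)·(2.3333)) / 5 = 63.3333/5 = 12.6667
  S[A,B] = ((-3.6667)·(-2.8333) + (-0.6667)·(2.1667) + (3.3333)·(1.1667) + (-4.6667)·(-0.8333) + (3.3333)·(-0.8333) + (2.3333)·(1.1667)) / 5 = 16.6667/5 = 3.3333
  S[B,B] = ((-2.8333)·(-2.8333) + (2.1667)·(2.1667) + (1.1667)·(1.1667) + (-0.8333)·(-0.8333) + (-0.8333)·(-0.8333) + (1.1667)·(1.1667)) / 5 = 16.8333/5 = 3.3667
  S = [[12.6667, 3.3333],
 [3.3333, 3.3667]].

Step 3 — invert S. det(S) = 12.6667·3.3667 - (3.3333)² = 31.5333.
  S^{-1} = (1/det) · [[d, -b], [-b, a]] = [[0.1068, -0.1057],
 [-0.1057, 0.4017]].

Step 4 — quadratic form (x̄ - mu_0)^T · S^{-1} · (x̄ - mu_0):
  S^{-1} · (x̄ - mu_0) = (0.1966, 0.0529),
  (x̄ - mu_0)^T · [...] = (2.6667)·(0.1966) + (0.8333)·(0.0529) = 0.5684.

Step 5 — scale by n: T² = 6 · 0.5684 = 3.4101.

T² ≈ 3.4101


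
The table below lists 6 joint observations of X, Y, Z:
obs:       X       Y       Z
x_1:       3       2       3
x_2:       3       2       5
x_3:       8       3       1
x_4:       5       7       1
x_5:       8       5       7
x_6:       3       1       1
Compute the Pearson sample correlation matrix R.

Step 1 — column means:
  mean(X) = (3 + 3 + 8 + 5 + 8 + 3) / 6 = 30/6 = 5
  mean(Y) = (2 + 2 + 3 + 7 + 5 + 1) / 6 = 20/6 = 3.3333
  mean(Z) = (3 + 5 + 1 + 1 + 7 + 1) / 6 = 18/6 = 3

Step 2 — sample variances and covariances s[i,j] = (1/(n-1)) · Σ_k (x_{k,i} - mean_i) · (x_{k,j} - mean_j), with n-1 = 5:
  s[X,X] = ((-2)·(-2) + (-2)·(-2) + (3)·(3) + (0)·(0) + (3)·(3) + (-2)·(-2)) / 5 = 30/5 = 6
  s[X,Y] = ((-2)·(-1.3333) + (-2)·(-1.3333) + (3)·(-0.3333) + (0)·(3.6667) + (3)·(1.6667) + (-2)·(-2.3333)) / 5 = 14/5 = 2.8
  s[X,Z] = ((-2)·(0) + (-2)·(2) + (3)·(-2) + (0)·(-2) + (3)·(4) + (-2)·(-2)) / 5 = 6/5 = 1.2
  s[Y,Y] = ((-1.3333)·(-1.3333) + (-1.3333)·(-1.3333) + (-0.3333)·(-0.3333) + (3.6667)·(3.6667) + (1.6667)·(1.6667) + (-2.3333)·(-2.3333)) / 5 = 25.3333/5 = 5.0667
  s[Y,Z] = ((-1.3333)·(0) + (-1.3333)·(2) + (-0.3333)·(-2) + (3.6667)·(-2) + (1.6667)·(4) + (-2.3333)·(-2)) / 5 = 2/5 = 0.4
  s[Z,Z] = ((0)·(0) + (2)·(2) + (-2)·(-2) + (-2)·(-2) + (4)·(4) + (-2)·(-2)) / 5 = 32/5 = 6.4
  Sample standard deviations s_i = √(s[i,i]):
  s(X) = √(6) = 2.4495
  s(Y) = √(5.0667) = 2.2509
  s(Z) = √(6.4) = 2.5298

Step 3 — r_{ij} = s_{ij} / (s_i · s_j):
  r[X,X] = 1 (diagonal).
  r[X,Y] = 2.8 / (2.4495 · 2.2509) = 2.8 / 5.5136 = 0.5078
  r[X,Z] = 1.2 / (2.4495 · 2.5298) = 1.2 / 6.1968 = 0.1936
  r[Y,Y] = 1 (diagonal).
  r[Y,Z] = 0.4 / (2.2509 · 2.5298) = 0.4 / 5.6944 = 0.0702
  r[Z,Z] = 1 (diagonal).

R is symmetric with unit diagonal. Assembling:

R = [[1, 0.5078, 0.1936],
 [0.5078, 1, 0.0702],
 [0.1936, 0.0702, 1]]


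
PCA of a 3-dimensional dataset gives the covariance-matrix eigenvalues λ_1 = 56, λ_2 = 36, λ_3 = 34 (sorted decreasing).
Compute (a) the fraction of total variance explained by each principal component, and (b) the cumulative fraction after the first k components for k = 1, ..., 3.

Step 1 — total variance = trace(Sigma) = Σ λ_i = 56 + 36 + 34 = 126.

Step 2 — fraction explained by component i = λ_i / Σ λ:
  PC1: 56/126 = 0.4444
  PC2: 36/126 = 0.2857
  PC3: 34/126 = 0.2698

Step 3 — cumulative fraction after k components = (λ_1 + ... + λ_k) / Σ λ:
  k = 1: 56/126 = 0.4444
  k = 2: (56 + 36)/126 = 92/126 = 0.7302
  k = 3: (56 + 36 + 34)/126 = 126/126 = 1

Summary (fraction, with percent):

explained: PC1 0.4444 (44.44%), PC2 0.2857 (28.57%), PC3 0.2698 (26.98%);  cumulative: 0.4444, 0.7302, 1


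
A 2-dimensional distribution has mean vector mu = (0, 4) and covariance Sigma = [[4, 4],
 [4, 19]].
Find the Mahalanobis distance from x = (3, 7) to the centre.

Step 1 — centre the observation: (x - mu) = (3, 3).

Step 2 — invert Sigma. det(Sigma) = 4·19 - (4)² = 60.
  Sigma^{-1} = (1/det) · [[d, -b], [-b, a]] = [[0.3167, -0.0667],
 [-0.0667, 0.0667]].

Step 3 — form the quadratic (x - mu)^T · Sigma^{-1} · (x - mu):
  Sigma^{-1} · (x - mu) = (0.75, 0).
  (x - mu)^T · [Sigma^{-1} · (x - mu)] = (3)·(0.75) + (3)·(0) = 2.25.

Step 4 — take square root: d = √(2.25) ≈ 1.5.

d(x, mu) = √(2.25) ≈ 1.5


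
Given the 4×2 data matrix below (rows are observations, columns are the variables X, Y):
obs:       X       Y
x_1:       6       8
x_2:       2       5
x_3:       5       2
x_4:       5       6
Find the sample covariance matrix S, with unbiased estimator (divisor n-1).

Step 1 — column means:
  mean(X) = (6 + 2 + 5 + 5) / 4 = 18/4 = 4.5
  mean(Y) = (8 + 5 + 2 + 6) / 4 = 21/4 = 5.25

Step 2 — sample covariance S[i,j] = (1/(n-1)) · Σ_k (x_{k,i} - mean_i) · (x_{k,j} - mean_j), with n-1 = 3.
  S[X,X] = ((1.5)·(1.5) + (-2.5)·(-2.5) + (0.5)·(0.5) + (0.5)·(0.5)) / 3 = 9/3 = 3
  S[X,Y] = ((1.5)·(2.75) + (-2.5)·(-0.25) + (0.5)·(-3.25) + (0.5)·(0.75)) / 3 = 3.5/3 = 1.1667
  S[Y,Y] = ((2.75)·(2.75) + (-0.25)·(-0.25) + (-3.25)·(-3.25) + (0.75)·(0.75)) / 3 = 18.75/3 = 6.25

S is symmetric (S[j,i] = S[i,j]). Assembling:

S = [[3, 1.1667],
 [1.1667, 6.25]]


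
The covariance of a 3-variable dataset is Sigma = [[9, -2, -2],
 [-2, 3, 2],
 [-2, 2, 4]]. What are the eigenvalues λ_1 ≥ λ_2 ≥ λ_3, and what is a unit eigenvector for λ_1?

Step 1 — characteristic polynomial p(λ) = det(λI - Sigma) = λ³ - tr·λ² + c_1·λ - det, where tr = trace, c_1 = sum of the principal 2×2 minors, det = det(Sigma):
  tr = 9 + 3 + 4 = 16,
  c_1 = (9·3 - (-2)²) + (9·4 - (-2)²) + (3·4 - (2)²) = 23 + 32 + 8 = 63,
  det = 9·(3·4 - (2)²) - (-2)·((-2)·4 - (2)·(-2)) + (-2)·((-2)·(2) - 3·(-2)) = 9·(8) - (-2)·(-4) + (-2)·(2) = 60.
  So p(λ) = λ³ - 16λ² + 63λ - 60.
Step 2 — look for an integer root (rational root theorem: any rational root is an integer divisor of 60). Testing λ = 4:
  p(4) = 64 - 256 + 252 - 60 = 0  ✓
  Dividing out (λ - 4): p(λ) = (λ - 4)(λ² - 12λ + 15).
Step 3 — remaining eigenvalues from the quadratic λ² - 12λ + 15 = 0:
  Δ = 12² - 4·15 = 144 - 60 = 84,  λ = (12 ± √84)/2 = (12 ± 9.1652)/2 ≈ 10.5826 or 1.4174.
  Sorted: λ_1 = 10.5826,  λ_2 = 4,  λ_3 = 1.4174  (check: sum = 16 = tr ✓).

Step 4 — unit eigenvector for λ_1 ≈ 10.5826: v spans the null space of (Sigma - λ_1 I), whose rows are
  r_1 = (-1.5826, -2, -2),  r_2 = (-2, -7.5826, 2),  r_3 = (-2, 2, -6.5826).
  v is orthogonal to every row, so take v ∝ r_1 × r_2 = ((-2)·(2) - (-2)·(-7.5826), (-2)·(-2) - (-1.5826)·(2), (-1.5826)·(-7.5826) - (-2)·(-2)) ≈ (-19.1652, 7.1652, 8).
  Rescale (multiply by -1 so the first nonzero entry is positive): u = (19.1652, -7.1652, -8).
  ||u|| = √((19.1652)² + (-7.1652)² + (-8)²) = √(482.6424) ≈ 21.9691,  v_1 = u/||u|| ≈ (0.8724, -0.3261, -0.3641) (||v_1|| = 1).

λ_1 = 10.5826,  λ_2 = 4,  λ_3 = 1.4174;  v_1 ≈ (0.8724, -0.3261, -0.3641)


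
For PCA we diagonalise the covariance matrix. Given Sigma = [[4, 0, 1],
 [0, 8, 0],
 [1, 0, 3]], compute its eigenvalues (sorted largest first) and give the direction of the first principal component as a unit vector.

Step 1 — characteristic polynomial p(λ) = det(λI - Sigma) = λ³ - tr·λ² + c_1·λ - det, where tr = trace, c_1 = sum of the principal 2×2 minors, det = det(Sigma):
  tr = 4 + 8 + 3 = 15,
  c_1 = (4·8 - (0)²) + (4·3 - (1)²) + (8·3 - (0)²) = 32 + 11 + 24 = 67,
  det = 4·(8·3 - (0)²) - (0)·((0)·3 - (0)·(1)) + (1)·((0)·(0) - 8·(1)) = 4·(24) - (0)·(0) + (1)·(-8) = 88.
  So p(λ) = λ³ - 15λ² + 67λ - 88.
Step 2 — look for an integer root (rational root theorem: any rational root is an integer divisor of 88). Testing λ = 8:
  p(8) = 512 - 960 + 536 - 88 = 0  ✓
  Dividing out (λ - 8): p(λ) = (λ - 8)(λ² - 7λ + 11).
Step 3 — remaining eigenvalues from the quadratic λ² - 7λ + 11 = 0:
  Δ = 7² - 4·11 = 49 - 44 = 5,  λ = (7 ± √5)/2 = (7 ± 2.2361)/2 ≈ 4.618 or 2.382.
  Sorted: λ_1 = 8,  λ_2 = 4.618,  λ_3 = 2.382  (check: sum = 15 = tr ✓).

Step 4 — unit eigenvector for λ_1 = 8: v spans the null space of (Sigma - λ_1 I), whose rows are
  r_1 = (-4, 0, 1),  r_2 = (0, 0, 0),  r_3 = (1, 0, -5).
  v is orthogonal to every row, so take v ∝ r_1 × r_3 = ((0)·(-5) - (1)·(0), (1)·(1) - (-4)·(-5), (-4)·(0) - (0)·(1)) = (0, -19, 0).
  Rescale (divide by 19; multiply by -1 so the first nonzero entry is positive): u = (0, 1, 0).
  ||u|| = √((0)² + (1)² + (0)²) = √(1) = 1,  v_1 = u/||u|| ≈ (0, 1, 0) (||v_1|| = 1).

λ_1 = 8,  λ_2 = 4.618,  λ_3 = 2.382;  v_1 ≈ (0, 1, 0)


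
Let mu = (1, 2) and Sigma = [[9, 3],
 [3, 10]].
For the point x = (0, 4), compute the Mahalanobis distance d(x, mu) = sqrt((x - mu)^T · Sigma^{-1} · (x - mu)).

Step 1 — centre the observation: (x - mu) = (-1, 2).

Step 2 — invert Sigma. det(Sigma) = 9·10 - (3)² = 81.
  Sigma^{-1} = (1/det) · [[d, -b], [-b, a]] = [[0.1235, -0.037],
 [-0.037, 0.1111]].

Step 3 — form the quadratic (x - mu)^T · Sigma^{-1} · (x - mu):
  Sigma^{-1} · (x - mu) = (-0.1975, 0.2593).
  (x - mu)^T · [Sigma^{-1} · (x - mu)] = (-1)·(-0.1975) + (2)·(0.2593) = 0.716.

Step 4 — take square root: d = √(0.716) ≈ 0.8462.

d(x, mu) = √(0.716) ≈ 0.8462


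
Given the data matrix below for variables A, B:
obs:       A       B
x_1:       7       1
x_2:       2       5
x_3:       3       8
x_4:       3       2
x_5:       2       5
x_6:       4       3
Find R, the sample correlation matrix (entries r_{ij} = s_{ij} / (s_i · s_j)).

Step 1 — column means:
  mean(A) = (7 + 2 + 3 + 3 + 2 + 4) / 6 = 21/6 = 3.5
  mean(B) = (1 + 5 + 8 + 2 + 5 + 3) / 6 = 24/6 = 4

Step 2 — sample variances and covariances s[i,j] = (1/(n-1)) · Σ_k (x_{k,i} - mean_i) · (x_{k,j} - mean_j), with n-1 = 5:
  s[A,A] = ((3.5)·(3.5) + (-1.5)·(-1.5) + (-0.5)·(-0.5) + (-0.5)·(-0.5) + (-1.5)·(-1.5) + (0.5)·(0.5)) / 5 = 17.5/5 = 3.5
  s[A,B] = ((3.5)·(-3) + (-1.5)·(1) + (-0.5)·(4) + (-0.5)·(-2) + (-1.5)·(1) + (0.5)·(-1)) / 5 = -15/5 = -3
  s[B,B] = ((-3)·(-3) + (1)·(1) + (4)·(4) + (-2)·(-2) + (1)·(1) + (-1)·(-1)) / 5 = 32/5 = 6.4
  Sample standard deviations s_i = √(s[i,i]):
  s(A) = √(3.5) = 1.8708
  s(B) = √(6.4) = 2.5298

Step 3 — r_{ij} = s_{ij} / (s_i · s_j):
  r[A,A] = 1 (diagonal).
  r[A,B] = -3 / (1.8708 · 2.5298) = -3 / 4.7329 = -0.6339
  r[B,B] = 1 (diagonal).

R is symmetric with unit diagonal. Assembling:

R = [[1, -0.6339],
 [-0.6339, 1]]


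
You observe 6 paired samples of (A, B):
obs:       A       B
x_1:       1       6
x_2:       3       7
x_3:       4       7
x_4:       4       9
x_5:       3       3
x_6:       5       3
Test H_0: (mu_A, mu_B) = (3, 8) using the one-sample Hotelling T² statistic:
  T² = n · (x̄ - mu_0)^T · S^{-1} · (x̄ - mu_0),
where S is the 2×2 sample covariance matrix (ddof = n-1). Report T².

Step 1 — sample mean vector:
  mean(A) = (1 + 3 + 4 + 4 + 3 + 5) / 6 = 20/6 = 3.3333
  mean(B) = (6 + 7 + 7 + 9 + 3 + 3) / 6 = 35/6 = 5.8333
  x̄ = (3.3333, 5.8333),  deviation x̄ - mu_0 = (3.3333, 5.8333) - (3, 8) = (0.3333, -2.1667).

Step 2 — sample covariance matrix, S[i,j] = (1/(n-1)) · Σ_k (x_{k,i} - mean_i) · (x_{k,j} - mean_j), divisor n-1 = 5:
  S[A,A] = ((-2.3333)·(-2.3333) + (-0.3333)·(-0.3333) + (0.6667)·(0.6667) + (0.6667)·(0.6667) + (-0.3333)·(-0.3333) + (1.6667)·(1.6667)) / 5 = 9.3333/5 = 1.8667
  S[A,B] = ((-2.3333)·(0.1667) + (-0.3333)·(1.1667) + (0.6667)·(1.1667) + (0.6667)·(3.1667) + (-0.3333)·(-2.8333) + (1.6667)·(-2.8333)) / 5 = -1.6667/5 = -0.3333
  S[B,B] = ((0.1667)·(0.1667) + (1.1667)·(1.1667) + (1.1667)·(1.1667) + (3.1667)·(3.1667) + (-2.8333)·(-2.8333) + (-2.8333)·(-2.8333)) / 5 = 28.8333/5 = 5.7667
  S = [[1.8667, -0.3333],
 [-0.3333, 5.7667]].

Step 3 — invert S. det(S) = 1.8667·5.7667 - (-0.3333)² = 10.6533.
  S^{-1} = (1/det) · [[d, -b], [-b, a]] = [[0.5413, 0.0313],
 [0.0313, 0.1752]].

Step 4 — quadratic form (x̄ - mu_0)^T · S^{-1} · (x̄ - mu_0):
  S^{-1} · (x̄ - mu_0) = (0.1126, -0.3692),
  (x̄ - mu_0)^T · [...] = (0.3333)·(0.1126) + (-2.1667)·(-0.3692) = 0.8375.

Step 5 — scale by n: T² = 6 · 0.8375 = 5.025.

T² ≈ 5.025


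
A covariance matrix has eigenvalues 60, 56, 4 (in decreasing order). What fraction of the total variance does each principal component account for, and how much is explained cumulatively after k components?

Step 1 — total variance = trace(Sigma) = Σ λ_i = 60 + 56 + 4 = 120.

Step 2 — fraction explained by component i = λ_i / Σ λ:
  PC1: 60/120 = 0.5
  PC2: 56/120 = 0.4667
  PC3: 4/120 = 0.0333

Step 3 — cumulative fraction after k components = (λ_1 + ... + λ_k) / Σ λ:
  k = 1: 60/120 = 0.5
  k = 2: (60 + 56)/120 = 116/120 = 0.9667
  k = 3: (60 + 56 + 4)/120 = 120/120 = 1

Summary (fraction, with percent):

explained: PC1 0.5 (50%), PC2 0.4667 (46.67%), PC3 0.0333 (3.33%);  cumulative: 0.5, 0.9667, 1


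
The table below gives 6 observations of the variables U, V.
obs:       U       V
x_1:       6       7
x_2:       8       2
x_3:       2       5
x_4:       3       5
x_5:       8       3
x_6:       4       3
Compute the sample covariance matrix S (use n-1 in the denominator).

Step 1 — column means:
  mean(U) = (6 + 8 + 2 + 3 + 8 + 4) / 6 = 31/6 = 5.1667
  mean(V) = (7 + 2 + 5 + 5 + 3 + 3) / 6 = 25/6 = 4.1667

Step 2 — sample covariance S[i,j] = (1/(n-1)) · Σ_k (x_{k,i} - mean_i) · (x_{k,j} - mean_j), with n-1 = 5.
  S[U,U] = ((0.8333)·(0.8333) + (2.8333)·(2.8333) + (-3.1667)·(-3.1667) + (-2.1667)·(-2.1667) + (2.8333)·(2.8333) + (-1.1667)·(-1.1667)) / 5 = 32.8333/5 = 6.5667
  S[U,V] = ((0.8333)·(2.8333) + (2.8333)·(-2.1667) + (-3.1667)·(0.8333) + (-2.1667)·(0.8333) + (2.8333)·(-1.1667) + (-1.1667)·(-1.1667)) / 5 = -10.1667/5 = -2.0333
  S[V,V] = ((2.8333)·(2.8333) + (-2.1667)·(-2.1667) + (0.8333)·(0.8333) + (0.8333)·(0.8333) + (-1.1667)·(-1.1667) + (-1.1667)·(-1.1667)) / 5 = 16.8333/5 = 3.3667

S is symmetric (S[j,i] = S[i,j]). Assembling:

S = [[6.5667, -2.0333],
 [-2.0333, 3.3667]]


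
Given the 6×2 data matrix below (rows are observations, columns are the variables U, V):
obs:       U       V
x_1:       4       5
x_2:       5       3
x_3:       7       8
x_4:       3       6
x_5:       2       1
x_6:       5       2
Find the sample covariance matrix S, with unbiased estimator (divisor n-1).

Step 1 — column means:
  mean(U) = (4 + 5 + 7 + 3 + 2 + 5) / 6 = 26/6 = 4.3333
  mean(V) = (5 + 3 + 8 + 6 + 1 + 2) / 6 = 25/6 = 4.1667

Step 2 — sample covariance S[i,j] = (1/(n-1)) · Σ_k (x_{k,i} - mean_i) · (x_{k,j} - mean_j), with n-1 = 5.
  S[U,U] = ((-0.3333)·(-0.3333) + (0.6667)·(0.6667) + (2.6667)·(2.6667) + (-1.3333)·(-1.3333) + (-2.3333)·(-2.3333) + (0.6667)·(0.6667)) / 5 = 15.3333/5 = 3.0667
  S[U,V] = ((-0.3333)·(0.8333) + (0.6667)·(-1.1667) + (2.6667)·(3.8333) + (-1.3333)·(1.8333) + (-2.3333)·(-3.1667) + (0.6667)·(-2.1667)) / 5 = 12.6667/5 = 2.5333
  S[V,V] = ((0.8333)·(0.8333) + (-1.1667)·(-1.1667) + (3.8333)·(3.8333) + (1.8333)·(1.8333) + (-3.1667)·(-3.1667) + (-2.1667)·(-2.1667)) / 5 = 34.8333/5 = 6.9667

S is symmetric (S[j,i] = S[i,j]). Assembling:

S = [[3.0667, 2.5333],
 [2.5333, 6.9667]]


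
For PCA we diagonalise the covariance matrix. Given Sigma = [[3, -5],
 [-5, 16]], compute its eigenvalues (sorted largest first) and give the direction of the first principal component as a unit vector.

Step 1 — characteristic polynomial of 2×2 Sigma:
  det(Sigma - λI) = λ² - trace · λ + det = 0.
  trace = 3 + 16 = 19, det = 3·16 - (-5)² = 23.
Step 2 — discriminant:
  Δ = trace² - 4·det = 361 - 92 = 269.
Step 3 — eigenvalues:
  λ = (trace ± √Δ)/2 = (19 ± 16.4012)/2,
  λ_1 = 17.7006,  λ_2 = 1.2994.

Step 4 — unit eigenvector for λ_1: solve (Sigma - λ_1 I)v = 0. First row:
  (3 - 17.7006)·v_x + (-5)·v_y = 0, i.e. (-14.7006)·v_x + (-5)·v_y = 0,
  so v ∝ (b, λ_1 - a) = (-5, 14.7006); multiply by -1 so the first entry is positive: u = (5, -14.7006).
  ||u|| = √((5)² + (-14.7006)²) = √(241.1079) ≈ 15.5277,
  v_1 = u/||u|| ≈ (0.322, -0.9467) (||v_1|| = 1).

λ_1 = 17.7006,  λ_2 = 1.2994;  v_1 ≈ (0.322, -0.9467)


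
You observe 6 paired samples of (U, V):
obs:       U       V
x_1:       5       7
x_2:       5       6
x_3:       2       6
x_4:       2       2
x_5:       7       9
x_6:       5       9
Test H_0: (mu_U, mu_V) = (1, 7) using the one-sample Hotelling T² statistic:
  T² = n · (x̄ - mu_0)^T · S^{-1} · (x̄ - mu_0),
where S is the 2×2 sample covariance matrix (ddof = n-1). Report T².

Step 1 — sample mean vector:
  mean(U) = (5 + 5 + 2 + 2 + 7 + 5) / 6 = 26/6 = 4.3333
  mean(V) = (7 + 6 + 6 + 2 + 9 + 9) / 6 = 39/6 = 6.5
  x̄ = (4.3333, 6.5),  deviation x̄ - mu_0 = (4.3333, 6.5) - (1, 7) = (3.3333, -0.5).

Step 2 — sample covariance matrix, S[i,j] = (1/(n-1)) · Σ_k (x_{k,i} - mean_i) · (x_{k,j} - mean_j), divisor n-1 = 5:
  S[U,U] = ((0.6667)·(0.6667) + (0.6667)·(0.6667) + (-2.3333)·(-2.3333) + (-2.3333)·(-2.3333) + (2.6667)·(2.6667) + (0.6667)·(0.6667)) / 5 = 19.3333/5 = 3.8667
  S[U,V] = ((0.6667)·(0.5) + (0.6667)·(-0.5) + (-2.3333)·(-0.5) + (-2.3333)·(-4.5) + (2.6667)·(2.5) + (0.6667)·(2.5)) / 5 = 20/5 = 4
  S[V,V] = ((0.5)·(0.5) + (-0.5)·(-0.5) + (-0.5)·(-0.5) + (-4.5)·(-4.5) + (2.5)·(2.5) + (2.5)·(2.5)) / 5 = 33.5/5 = 6.7
  S = [[3.8667, 4],
 [4, 6.7]].

Step 3 — invert S. det(S) = 3.8667·6.7 - (4)² = 9.9067.
  S^{-1} = (1/det) · [[d, -b], [-b, a]] = [[0.6763, -0.4038],
 [-0.4038, 0.3903]].

Step 4 — quadratic form (x̄ - mu_0)^T · S^{-1} · (x̄ - mu_0):
  S^{-1} · (x̄ - mu_0) = (2.4563, -1.541),
  (x̄ - mu_0)^T · [...] = (3.3333)·(2.4563) + (-0.5)·(-1.541) = 8.9581.

Step 5 — scale by n: T² = 6 · 8.9581 = 53.7483.

T² ≈ 53.7483


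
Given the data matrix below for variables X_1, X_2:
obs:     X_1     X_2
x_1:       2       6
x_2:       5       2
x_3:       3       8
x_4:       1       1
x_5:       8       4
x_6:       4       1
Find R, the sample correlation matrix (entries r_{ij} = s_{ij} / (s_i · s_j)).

Step 1 — column means:
  mean(X_1) = (2 + 5 + 3 + 1 + 8 + 4) / 6 = 23/6 = 3.8333
  mean(X_2) = (6 + 2 + 8 + 1 + 4 + 1) / 6 = 22/6 = 3.6667

Step 2 — sample variances and covariances s[i,j] = (1/(n-1)) · Σ_k (x_{k,i} - mean_i) · (x_{k,j} - mean_j), with n-1 = 5:
  s[X_1,X_1] = ((-1.8333)·(-1.8333) + (1.1667)·(1.1667) + (-0.8333)·(-0.8333) + (-2.8333)·(-2.8333) + (4.1667)·(4.1667) + (0.1667)·(0.1667)) / 5 = 30.8333/5 = 6.1667
  s[X_1,X_2] = ((-1.8333)·(2.3333) + (1.1667)·(-1.6667) + (-0.8333)·(4.3333) + (-2.8333)·(-2.6667) + (4.1667)·(0.3333) + (0.1667)·(-2.6667)) / 5 = -1.3333/5 = -0.2667
  s[X_2,X_2] = ((2.3333)·(2.3333) + (-1.6667)·(-1.6667) + (4.3333)·(4.3333) + (-2.6667)·(-2.6667) + (0.3333)·(0.3333) + (-2.6667)·(-2.6667)) / 5 = 41.3333/5 = 8.2667
  Sample standard deviations s_i = √(s[i,i]):
  s(X_1) = √(6.1667) = 2.4833
  s(X_2) = √(8.2667) = 2.8752

Step 3 — r_{ij} = s_{ij} / (s_i · s_j):
  r[X_1,X_1] = 1 (diagonal).
  r[X_1,X_2] = -0.2667 / (2.4833 · 2.8752) = -0.2667 / 7.1399 = -0.0373
  r[X_2,X_2] = 1 (diagonal).

R is symmetric with unit diagonal. Assembling:

R = [[1, -0.0373],
 [-0.0373, 1]]


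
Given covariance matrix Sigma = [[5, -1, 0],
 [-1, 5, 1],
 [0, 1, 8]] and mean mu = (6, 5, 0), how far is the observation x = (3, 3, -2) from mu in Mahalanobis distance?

Step 1 — centre the observation: (x - mu) = (-3, -2, -2).

Step 2 — invert Sigma (cofactor / det for 3×3, or solve directly):
  Sigma^{-1} = [[0.2086, 0.0428, -0.0053],
 [0.0428, 0.2139, -0.0267],
 [-0.0053, -0.0267, 0.1283]].

Step 3 — form the quadratic (x - mu)^T · Sigma^{-1} · (x - mu):
  Sigma^{-1} · (x - mu) = (-0.7005, -0.5027, -0.1872).
  (x - mu)^T · [Sigma^{-1} · (x - mu)] = (-3)·(-0.7005) + (-2)·(-0.5027) + (-2)·(-0.1872) = 3.4813.

Step 4 — take square root: d = √(3.4813) ≈ 1.8658.

d(x, mu) = √(3.4813) ≈ 1.8658


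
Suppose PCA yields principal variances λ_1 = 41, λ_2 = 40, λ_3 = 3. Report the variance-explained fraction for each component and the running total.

Step 1 — total variance = trace(Sigma) = Σ λ_i = 41 + 40 + 3 = 84.

Step 2 — fraction explained by component i = λ_i / Σ λ:
  PC1: 41/84 = 0.4881
  PC2: 40/84 = 0.4762
  PC3: 3/84 = 0.0357

Step 3 — cumulative fraction after k components = (λ_1 + ... + λ_k) / Σ λ:
  k = 1: 41/84 = 0.4881
  k = 2: (41 + 40)/84 = 81/84 = 0.9643
  k = 3: (41 + 40 + 3)/84 = 84/84 = 1

Summary (fraction, with percent):

explained: PC1 0.4881 (48.81%), PC2 0.4762 (47.62%), PC3 0.0357 (3.57%);  cumulative: 0.4881, 0.9643, 1


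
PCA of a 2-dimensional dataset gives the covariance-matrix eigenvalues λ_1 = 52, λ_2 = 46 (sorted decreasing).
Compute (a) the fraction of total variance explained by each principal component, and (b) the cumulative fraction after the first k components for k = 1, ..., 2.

Step 1 — total variance = trace(Sigma) = Σ λ_i = 52 + 46 = 98.

Step 2 — fraction explained by component i = λ_i / Σ λ:
  PC1: 52/98 = 0.5306
  PC2: 46/98 = 0.4694

Step 3 — cumulative fraction after k components = (λ_1 + ... + λ_k) / Σ λ:
  k = 1: 52/98 = 0.5306
  k = 2: (52 + 46)/98 = 98/98 = 1

Summary (fraction, with percent):

explained: PC1 0.5306 (53.06%), PC2 0.4694 (46.94%);  cumulative: 0.5306, 1


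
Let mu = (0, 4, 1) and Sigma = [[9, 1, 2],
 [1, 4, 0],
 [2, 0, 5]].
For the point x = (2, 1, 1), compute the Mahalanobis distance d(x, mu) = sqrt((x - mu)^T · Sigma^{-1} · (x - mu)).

Step 1 — centre the observation: (x - mu) = (2, -3, 0).

Step 2 — invert Sigma (cofactor / det for 3×3, or solve directly):
  Sigma^{-1} = [[0.1258, -0.0314, -0.0503],
 [-0.0314, 0.2579, 0.0126],
 [-0.0503, 0.0126, 0.2201]].

Step 3 — form the quadratic (x - mu)^T · Sigma^{-1} · (x - mu):
  Sigma^{-1} · (x - mu) = (0.3459, -0.8365, -0.1384).
  (x - mu)^T · [Sigma^{-1} · (x - mu)] = (2)·(0.3459) + (-3)·(-0.8365) + (0)·(-0.1384) = 3.2013.

Step 4 — take square root: d = √(3.2013) ≈ 1.7892.

d(x, mu) = √(3.2013) ≈ 1.7892


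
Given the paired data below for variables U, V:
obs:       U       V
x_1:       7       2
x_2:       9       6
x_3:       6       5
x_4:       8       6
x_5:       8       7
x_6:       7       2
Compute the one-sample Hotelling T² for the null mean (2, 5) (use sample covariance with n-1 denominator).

Step 1 — sample mean vector:
  mean(U) = (7 + 9 + 6 + 8 + 8 + 7) / 6 = 45/6 = 7.5
  mean(V) = (2 + 6 + 5 + 6 + 7 + 2) / 6 = 28/6 = 4.6667
  x̄ = (7.5, 4.6667),  deviation x̄ - mu_0 = (7.5, 4.6667) - (2, 5) = (5.5, -0.3333).

Step 2 — sample covariance matrix, S[i,j] = (1/(n-1)) · Σ_k (x_{k,i} - mean_i) · (x_{k,j} - mean_j), divisor n-1 = 5:
  S[U,U] = ((-0.5)·(-0.5) + (1.5)·(1.5) + (-1.5)·(-1.5) + (0.5)·(0.5) + (0.5)·(0.5) + (-0.5)·(-0.5)) / 5 = 5.5/5 = 1.1
  S[U,V] = ((-0.5)·(-2.6667) + (1.5)·(1.3333) + (-1.5)·(0.3333) + (0.5)·(1.3333) + (0.5)·(2.3333) + (-0.5)·(-2.6667)) / 5 = 6/5 = 1.2
  S[V,V] = ((-2.6667)·(-2.6667) + (1.3333)·(1.3333) + (0.3333)·(0.3333) + (1.3333)·(1.3333) + (2.3333)·(2.3333) + (-2.6667)·(-2.6667)) / 5 = 23.3333/5 = 4.6667
  S = [[1.1, 1.2],
 [1.2, 4.6667]].

Step 3 — invert S. det(S) = 1.1·4.6667 - (1.2)² = 3.6933.
  S^{-1} = (1/det) · [[d, -b], [-b, a]] = [[1.2635, -0.3249],
 [-0.3249, 0.2978]].

Step 4 — quadratic form (x̄ - mu_0)^T · S^{-1} · (x̄ - mu_0):
  S^{-1} · (x̄ - mu_0) = (7.0578, -1.8863),
  (x̄ - mu_0)^T · [...] = (5.5)·(7.0578) + (-0.3333)·(-1.8863) = 39.4465.

Step 5 — scale by n: T² = 6 · 39.4465 = 236.6787.

T² ≈ 236.6787


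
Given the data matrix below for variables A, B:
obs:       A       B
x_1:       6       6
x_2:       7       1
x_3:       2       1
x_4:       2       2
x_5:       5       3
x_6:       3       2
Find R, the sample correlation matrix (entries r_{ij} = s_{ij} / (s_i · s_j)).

Step 1 — column means:
  mean(A) = (6 + 7 + 2 + 2 + 5 + 3) / 6 = 25/6 = 4.1667
  mean(B) = (6 + 1 + 1 + 2 + 3 + 2) / 6 = 15/6 = 2.5

Step 2 — sample variances and covariances s[i,j] = (1/(n-1)) · Σ_k (x_{k,i} - mean_i) · (x_{k,j} - mean_j), with n-1 = 5:
  s[A,A] = ((1.8333)·(1.8333) + (2.8333)·(2.8333) + (-2.1667)·(-2.1667) + (-2.1667)·(-2.1667) + (0.8333)·(0.8333) + (-1.1667)·(-1.1667)) / 5 = 22.8333/5 = 4.5667
  s[A,B] = ((1.8333)·(3.5) + (2.8333)·(-1.5) + (-2.1667)·(-1.5) + (-2.1667)·(-0.5) + (0.8333)·(0.5) + (-1.1667)·(-0.5)) / 5 = 7.5/5 = 1.5
  s[B,B] = ((3.5)·(3.5) + (-1.5)·(-1.5) + (-1.5)·(-1.5) + (-0.5)·(-0.5) + (0.5)·(0.5) + (-0.5)·(-0.5)) / 5 = 17.5/5 = 3.5
  Sample standard deviations s_i = √(s[i,i]):
  s(A) = √(4.5667) = 2.137
  s(B) = √(3.5) = 1.8708

Step 3 — r_{ij} = s_{ij} / (s_i · s_j):
  r[A,A] = 1 (diagonal).
  r[A,B] = 1.5 / (2.137 · 1.8708) = 1.5 / 3.9979 = 0.3752
  r[B,B] = 1 (diagonal).

R is symmetric with unit diagonal. Assembling:

R = [[1, 0.3752],
 [0.3752, 1]]
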